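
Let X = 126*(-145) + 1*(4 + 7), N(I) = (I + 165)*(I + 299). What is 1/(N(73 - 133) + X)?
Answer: 1/6836 ≈ 0.00014628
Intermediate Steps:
N(I) = (165 + I)*(299 + I)
X = -18259 (X = -18270 + 1*11 = -18270 + 11 = -18259)
1/(N(73 - 133) + X) = 1/((49335 + (73 - 133)**2 + 464*(73 - 133)) - 18259) = 1/((49335 + (-60)**2 + 464*(-60)) - 18259) = 1/((49335 + 3600 - 27840) - 18259) = 1/(25095 - 18259) = 1/6836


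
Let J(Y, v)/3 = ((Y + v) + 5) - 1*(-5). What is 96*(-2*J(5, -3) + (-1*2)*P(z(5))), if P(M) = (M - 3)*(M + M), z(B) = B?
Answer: -10752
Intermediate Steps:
P(M) = 2*M*(-3 + M) (P(M) = (-3 + M)*(2*M) = 2*M*(-3 + M))
J(Y, v) = 30 + 3*Y + 3*v (J(Y, v) = 3*(((Y + v) + 5) - 1*(-5)) = 3*((5 + Y + v) + 5) = 3*(10 + Y + v) = 30 + 3*Y + 3*v)
96*(-2*J(5, -3) + (-1*2)*P(z(5))) = 96*(-2*(30 + 3*5 + 3*(-3)) + (-1*2)*(2*5*(-3 + 5))) = 96*(-2*(30 + 15 - 9) - 4*5*2) = 96*(-2*36 - 2*20) = 96*(-72 - 40) = 96*(-112) = -10752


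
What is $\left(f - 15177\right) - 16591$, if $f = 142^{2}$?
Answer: $-11604$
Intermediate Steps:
$f = 20164$
$\left(f - 15177\right) - 16591 = \left(20164 - 15177\right) - 16591 = 4987 - 16591 = -11604$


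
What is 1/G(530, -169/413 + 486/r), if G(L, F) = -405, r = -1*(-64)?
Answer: -1/405 ≈ -0.0024691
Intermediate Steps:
r = 64
1/G(530, -169/413 + 486/r) = 1/(-405) = -1/405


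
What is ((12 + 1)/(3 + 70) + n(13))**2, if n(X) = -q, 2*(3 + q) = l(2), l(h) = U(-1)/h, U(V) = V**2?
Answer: 731025/85264 ≈ 8.5737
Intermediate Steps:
l(h) = 1/h (l(h) = (-1)**2/h = 1/h)
q = -11/4 (q = -3 + (1/2)/2 = -3 + (1/2)*(1/2) = -3 + 1/4 = -11/4 ≈ -2.7500)
n(X) = 11/4 (n(X) = -1*(-11/4) = 11/4)
((12 + 1)/(3 + 70) + n(13))**2 = ((12 + 1)/(3 + 70) + 11/4)**2 = (13/73 + 11/4)**2 = (855/292)**2 = 731025/85264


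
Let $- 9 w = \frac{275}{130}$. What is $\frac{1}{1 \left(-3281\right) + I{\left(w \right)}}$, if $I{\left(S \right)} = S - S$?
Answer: $- \frac{1}{3281} \approx -0.00030479$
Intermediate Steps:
$w = - \frac{55}{234}$ ($w = - \frac{275 \cdot \frac{1}{130}}{9} = \left(- \frac{1}{9}\right) \frac{55}{26} = - \frac{55}{234} \approx -0.23504$)
$I{\left(S \right)} = 0$
$\frac{1}{1 \left(-3281\right) + I{\left(w \right)}} = \frac{1}{1 \left(-3281\right) + 0} = \frac{1}{-3281 + 0} = \frac{1}{-3281} = - \frac{1}{3281}$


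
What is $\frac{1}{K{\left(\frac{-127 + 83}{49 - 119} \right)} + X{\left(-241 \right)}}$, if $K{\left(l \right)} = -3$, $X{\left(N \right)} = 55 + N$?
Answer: $- \frac{1}{189} \approx -0.005291$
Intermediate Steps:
$\frac{1}{K{\left(\frac{-127 + 83}{49 - 119} \right)} + X{\left(-241 \right)}} = \frac{1}{-3 + \left(55 - 241\right)} = \frac{1}{-3 - 186} = \frac{1}{-189} = - \frac{1}{189}$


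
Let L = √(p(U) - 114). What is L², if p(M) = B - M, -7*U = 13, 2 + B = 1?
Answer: -792/7 ≈ -113.14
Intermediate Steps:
B = -1 (B = -2 + 1 = -1)
U = -13/7 (U = -⅐*13 = -13/7 ≈ -1.8571)
p(M) = -1 - M
L = 6*I*√154/7 (L = √((-1 - 1*(-13/7)) - 114) = √((-1 + 13/7) - 114) = √(6/7 - 114) = √(-792/7) = 6*I*√154/7 ≈ 10.637*I)
L² = (6*I*√154/7)² = -792/7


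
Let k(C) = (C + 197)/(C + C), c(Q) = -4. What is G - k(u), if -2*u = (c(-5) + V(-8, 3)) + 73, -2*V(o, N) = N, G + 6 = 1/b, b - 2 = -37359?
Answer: -36124489/10086390 ≈ -3.5815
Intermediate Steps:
b = -37357 (b = 2 - 37359 = -37357)
G = -224143/37357 (G = -6 + 1/(-37357) = -6 - 1/37357 = -224143/37357 ≈ -6.0000)
V(o, N) = -N/2
u = -135/4 (u = -((-4 - ½*3) + 73)/2 = -((-4 - 3/2) + 73)/2 = -(-11/2 + 73)/2 = -½*135/2 = -135/4 ≈ -33.750)
k(C) = (197 + C)/(2*C) (k(C) = (197 + C)/((2*C)) = (197 + C)*(1/(2*C)) = (197 + C)/(2*C))
G - k(u) = -224143/37357 - (197 - 135/4)/(2*(-135/4)) = -224143/37357 - (-4)*653/(2*135*4) = -224143/37357 - 1*(-653/270) = -224143/37357 + 653/270 = -36124489/10086390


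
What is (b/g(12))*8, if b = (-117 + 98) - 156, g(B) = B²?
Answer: -175/18 ≈ -9.7222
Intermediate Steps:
b = -175 (b = -19 - 156 = -175)
(b/g(12))*8 = -175/(12²)*8 = -175/144*8 = -175/18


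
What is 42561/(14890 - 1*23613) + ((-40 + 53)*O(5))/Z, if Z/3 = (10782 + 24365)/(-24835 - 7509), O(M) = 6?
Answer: -8831445979/306587281 ≈ -28.806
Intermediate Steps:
Z = -105441/32344 (Z = 3*((10782 + 24365)/(-24835 - 7509)) = 3*(35147/(-32344)) = 3*(35147*(-1/32344)) = 3*(-35147/32344) = -105441/32344 ≈ -3.2600)
42561/(14890 - 1*23613) + ((-40 + 53)*O(5))/Z = 42561/(14890 - 1*23613) + ((-40 + 53)*6)/(-105441/32344) = 42561/(14890 - 23613) + (13*6)*(-32344/105441) = 42561/(-8723) + 78*(-32344/105441) = 42561*(-1/8723) - 840944/35147 = -42561/8723 - 840944/35147 = -8831445979/306587281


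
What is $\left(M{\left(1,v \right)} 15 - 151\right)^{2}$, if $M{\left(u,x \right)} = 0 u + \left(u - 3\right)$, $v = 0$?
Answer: $32761$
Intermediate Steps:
$M{\left(u,x \right)} = -3 + u$ ($M{\left(u,x \right)} = 0 + \left(-3 + u\right) = -3 + u$)
$\left(M{\left(1,v \right)} 15 - 151\right)^{2} = \left(\left(-3 + 1\right) 15 - 151\right)^{2} = \left(\left(-2\right) 15 - 151\right)^{2} = \left(-30 - 151\right)^{2} = \left(-181\right)^{2} = 32761$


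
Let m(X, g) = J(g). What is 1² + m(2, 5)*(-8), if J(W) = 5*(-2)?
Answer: 81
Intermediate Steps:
J(W) = -10
m(X, g) = -10
1² + m(2, 5)*(-8) = 1² - 10*(-8) = 1 + 80 = 81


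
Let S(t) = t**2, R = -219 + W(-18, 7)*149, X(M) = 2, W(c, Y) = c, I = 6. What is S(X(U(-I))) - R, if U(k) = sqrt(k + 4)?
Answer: 2905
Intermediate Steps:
U(k) = sqrt(4 + k)
R = -2901 (R = -219 - 18*149 = -219 - 2682 = -2901)
S(X(U(-I))) - R = 2**2 - 1*(-2901) = 4 + 2901 = 2905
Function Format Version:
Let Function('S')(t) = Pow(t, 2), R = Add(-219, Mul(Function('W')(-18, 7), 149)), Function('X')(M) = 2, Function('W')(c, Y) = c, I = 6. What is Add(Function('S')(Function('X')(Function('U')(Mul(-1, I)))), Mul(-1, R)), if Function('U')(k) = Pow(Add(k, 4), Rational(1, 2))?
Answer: 2905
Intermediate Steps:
Function('U')(k) = Pow(Add(4, k), Rational(1, 2))
R = -2901 (R = Add(-219, Mul(-18, 149)) = Add(-219, -2682) = -2901)
Add(Function('S')(Function('X')(Function('U')(Mul(-1, I)))), Mul(-1, R)) = Add(Pow(2, 2), Mul(-1, -2901)) = Add(4, 2901) = 2905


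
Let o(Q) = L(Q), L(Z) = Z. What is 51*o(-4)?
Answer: -204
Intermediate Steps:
o(Q) = Q
51*o(-4) = 51*(-4) = -204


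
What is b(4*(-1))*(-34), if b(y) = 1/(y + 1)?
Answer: 34/3 ≈ 11.333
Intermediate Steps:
b(y) = 1/(1 + y)
b(4*(-1))*(-34) = -34/(1 + 4*(-1)) = -34/(1 - 4) = -34/(-3) = -⅓*(-34) = 34/3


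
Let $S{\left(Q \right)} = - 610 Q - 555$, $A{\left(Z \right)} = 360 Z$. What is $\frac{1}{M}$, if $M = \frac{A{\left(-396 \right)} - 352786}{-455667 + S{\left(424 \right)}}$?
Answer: $\frac{357431}{247673} \approx 1.4432$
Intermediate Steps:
$S{\left(Q \right)} = -555 - 610 Q$
$M = \frac{247673}{357431}$ ($M = \frac{360 \left(-396\right) - 352786}{-455667 - 259195} = \frac{-142560 - 352786}{-455667 - 259195} = - \frac{495346}{-455667 - 259195} = - \frac{495346}{-714862} = \left(-495346\right) \left(- \frac{1}{714862}\right) = \frac{247673}{357431} \approx 0.69293$)
$\frac{1}{M} = \frac{1}{\frac{247673}{357431}} = \frac{357431}{247673}$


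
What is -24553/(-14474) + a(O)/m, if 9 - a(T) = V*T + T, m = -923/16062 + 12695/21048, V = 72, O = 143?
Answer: -2835125464641259/148342245698 ≈ -19112.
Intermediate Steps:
m = 10248877/18781832 (m = -923*1/16062 + 12695*(1/21048) = -923/16062 + 12695/21048 = 10248877/18781832 ≈ 0.54568)
a(T) = 9 - 73*T (a(T) = 9 - (72*T + T) = 9 - 73*T)
-24553/(-14474) + a(O)/m = -24553/(-14474) + (9 - 73*143)/(10248877/18781832) = -24553*(-1/14474) + (9 - 10439)*(18781832/10248877) = 24553/14474 - 10430*18781832/10248877 = 24553/14474 - 195894507760/10248877 = -2835125464641259/148342245698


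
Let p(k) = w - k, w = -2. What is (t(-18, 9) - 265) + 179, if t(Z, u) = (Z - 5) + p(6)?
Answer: -117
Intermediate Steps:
p(k) = -2 - k
t(Z, u) = -13 + Z (t(Z, u) = (Z - 5) + (-2 - 1*6) = (-5 + Z) + (-2 - 6) = (-5 + Z) - 8 = -13 + Z)
(t(-18, 9) - 265) + 179 = ((-13 - 18) - 265) + 179 = (-31 - 265) + 179 = -296 + 179 = -117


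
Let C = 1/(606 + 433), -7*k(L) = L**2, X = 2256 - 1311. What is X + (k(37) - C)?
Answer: 5450587/7273 ≈ 749.43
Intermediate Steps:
X = 945
k(L) = -L**2/7
C = 1/1039 ≈ 0.00096246
X + (k(37) - C) = 945 + (-1/7*37**2 - 1*1/1039) = 945 + (-1/7*1369 - 1/1039) = 945 + (-1369/7 - 1/1039) = 945 - 1422398/7273 = 5450587/7273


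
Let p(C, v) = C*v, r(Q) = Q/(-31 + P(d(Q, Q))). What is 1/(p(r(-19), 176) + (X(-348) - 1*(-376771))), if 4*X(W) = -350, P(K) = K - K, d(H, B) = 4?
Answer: 62/23361065 ≈ 2.6540e-6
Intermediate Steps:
P(K) = 0
X(W) = -175/2 (X(W) = (¼)*(-350) = -175/2)
r(Q) = -Q/31 (r(Q) = Q/(-31 + 0) = Q/(-31) = -Q/31)
1/(p(r(-19), 176) + (X(-348) - 1*(-376771))) = 1/(-1/31*(-19)*176 + (-175/2 - 1*(-376771))) = 1/((19/31)*176 + (-175/2 + 376771)) = 1/(3344/31 + 753367/2) = 1/(23361065/62) = 62/23361065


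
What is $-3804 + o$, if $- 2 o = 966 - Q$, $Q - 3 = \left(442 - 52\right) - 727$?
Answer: $-4454$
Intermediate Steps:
$Q = -334$ ($Q = 3 + \left(\left(442 - 52\right) - 727\right) = 3 + \left(390 - 727\right) = 3 - 337 = -334$)
$o = -650$ ($o = - \frac{966 - -334}{2} = - \frac{966 + 334}{2} = \left(- \frac{1}{2}\right) 1300 = -650$)
$-3804 + o = -3804 - 650 = -4454$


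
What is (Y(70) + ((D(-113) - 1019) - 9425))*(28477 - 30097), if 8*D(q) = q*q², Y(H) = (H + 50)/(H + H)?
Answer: 4327463475/14 ≈ 3.0910e+8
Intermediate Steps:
Y(H) = (50 + H)/(2*H) (Y(H) = (50 + H)/((2*H)) = (50 + H)*(1/(2*H)) = (50 + H)/(2*H))
D(q) = q³/8 (D(q) = (q*q²)/8 = q³/8)
(Y(70) + ((D(-113) - 1019) - 9425))*(28477 - 30097) = ((½)*(50 + 70)/70 + (((⅛)*(-113)³ - 1019) - 9425))*(28477 - 30097) = ((½)*(1/70)*120 + (((⅛)*(-1442897) - 1019) - 9425))*(-1620) = (6/7 + ((-1442897/8 - 1019) - 9425))*(-1620) = (6/7 + (-1451049/8 - 9425))*(-1620) = (6/7 - 1526449/8)*(-1620) = -10685095/56*(-1620) = 4327463475/14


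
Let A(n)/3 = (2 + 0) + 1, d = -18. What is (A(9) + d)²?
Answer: 81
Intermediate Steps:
A(n) = 9 (A(n) = 3*((2 + 0) + 1) = 3*(2 + 1) = 3*3 = 9)
(A(9) + d)² = (9 - 18)² = (-9)² = 81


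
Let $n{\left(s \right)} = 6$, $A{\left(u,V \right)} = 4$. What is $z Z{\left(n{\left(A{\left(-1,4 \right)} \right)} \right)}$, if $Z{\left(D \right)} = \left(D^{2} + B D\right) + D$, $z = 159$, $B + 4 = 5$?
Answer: $7632$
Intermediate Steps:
$B = 1$ ($B = -4 + 5 = 1$)
$Z{\left(D \right)} = D^{2} + 2 D$ ($Z{\left(D \right)} = \left(D^{2} + 1 D\right) + D = \left(D^{2} + D\right) + D = \left(D + D^{2}\right) + D = D^{2} + 2 D$)
$z Z{\left(n{\left(A{\left(-1,4 \right)} \right)} \right)} = 159 \cdot 6 \left(2 + 6\right) = 159 \cdot 6 \cdot 8 = 159 \cdot 48 = 7632$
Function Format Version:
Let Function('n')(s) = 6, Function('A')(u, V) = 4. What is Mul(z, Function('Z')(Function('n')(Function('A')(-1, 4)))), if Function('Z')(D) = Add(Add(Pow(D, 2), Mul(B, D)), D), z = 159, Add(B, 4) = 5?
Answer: 7632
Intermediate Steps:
B = 1 (B = Add(-4, 5) = 1)
Function('Z')(D) = Add(Pow(D, 2), Mul(2, D)) (Function('Z')(D) = Add(Add(Pow(D, 2), Mul(1, D)), D) = Add(Add(Pow(D, 2), D), D) = Add(Add(D, Pow(D, 2)), D) = Add(Pow(D, 2), Mul(2, D)))
Mul(z, Function('Z')(Function('n')(Function('A')(-1, 4)))) = Mul(159, Mul(6, Add(2, 6))) = Mul(159, Mul(6, 8)) = Mul(159, 48) = 7632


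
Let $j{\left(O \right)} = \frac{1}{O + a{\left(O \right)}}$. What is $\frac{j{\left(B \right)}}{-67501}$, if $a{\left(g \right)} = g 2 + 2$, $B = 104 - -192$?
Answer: $- \frac{1}{60075890} \approx -1.6646 \cdot 10^{-8}$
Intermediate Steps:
$B = 296$ ($B = 104 + 192 = 296$)
$a{\left(g \right)} = 2 + 2 g$ ($a{\left(g \right)} = 2 g + 2 = 2 + 2 g$)
$j{\left(O \right)} = \frac{1}{2 + 3 O}$ ($j{\left(O \right)} = \frac{1}{O + \left(2 + 2 O\right)} = \frac{1}{2 + 3 O}$)
$\frac{j{\left(B \right)}}{-67501} = \frac{1}{\left(2 + 3 \cdot 296\right) \left(-67501\right)} = \frac{1}{2 + 888} \left(- \frac{1}{67501}\right) = \frac{1}{890} \left(- \frac{1}{67501}\right) = - \frac{1}{60075890}$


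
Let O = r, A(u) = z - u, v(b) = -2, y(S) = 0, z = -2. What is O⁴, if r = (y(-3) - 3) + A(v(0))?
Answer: 81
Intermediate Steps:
A(u) = -2 - u
r = -3 (r = (0 - 3) + (-2 - 1*(-2)) = -3 + (-2 + 2) = -3 + 0 = -3)
O = -3
O⁴ = (-3)⁴ = 81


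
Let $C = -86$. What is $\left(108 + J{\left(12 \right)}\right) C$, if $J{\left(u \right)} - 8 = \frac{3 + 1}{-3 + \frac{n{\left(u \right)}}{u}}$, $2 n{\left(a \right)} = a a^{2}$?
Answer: $- \frac{688688}{69} \approx -9981.0$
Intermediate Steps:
$n{\left(a \right)} = \frac{a^{3}}{2}$ ($n{\left(a \right)} = \frac{a a^{2}}{2} = \frac{a^{3}}{2}$)
$J{\left(u \right)} = 8 + \frac{4}{-3 + \frac{u^{2}}{2}}$ ($J{\left(u \right)} = 8 + \frac{3 + 1}{-3 + \frac{\frac{1}{2} u^{3}}{u}} = 8 + \frac{4}{-3 + \frac{u^{2}}{2}}$)
$\left(108 + J{\left(12 \right)}\right) C = \left(108 + \frac{8 \left(-5 + 12^{2}\right)}{-6 + 12^{2}}\right) \left(-86\right) = \left(108 + \frac{8 \left(-5 + 144\right)}{-6 + 144}\right) \left(-86\right) = \left(108 + 8 \cdot \frac{1}{138} \cdot 139\right) \left(-86\right) = \left(108 + \frac{556}{69}\right) \left(-86\right) = \frac{8008}{69} \left(-86\right) = - \frac{688688}{69}$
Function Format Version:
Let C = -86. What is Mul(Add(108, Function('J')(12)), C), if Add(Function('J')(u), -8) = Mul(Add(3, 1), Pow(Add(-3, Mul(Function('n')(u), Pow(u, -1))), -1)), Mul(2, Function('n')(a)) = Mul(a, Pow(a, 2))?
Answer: Rational(-688688, 69) ≈ -9981.0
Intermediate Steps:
Function('n')(a) = Mul(Rational(1, 2), Pow(a, 3)) (Function('n')(a) = Mul(Rational(1, 2), Mul(a, Pow(a, 2))) = Mul(Rational(1, 2), Pow(a, 3)))
Function('J')(u) = Add(8, Mul(4, Pow(Add(-3, Mul(Rational(1, 2), Pow(u, 2))), -1))) (Function('J')(u) = Add(8, Mul(Add(3, 1), Pow(Add(-3, Mul(Mul(Rational(1, 2), Pow(u, 3)), Pow(u, -1))), -1))) = Add(8, Mul(4, Pow(Add(-3, Mul(Rational(1, 2), Pow(u, 2))), -1))))
Mul(Add(108, Function('J')(12)), C) = Mul(Add(108, Mul(8, Pow(Add(-6, Pow(12, 2)), -1), Add(-5, Pow(12, 2)))), -86) = Mul(Add(108, Mul(8, Pow(Add(-6, 144), -1), Add(-5, 144))), -86) = Mul(Add(108, Mul(8, Pow(138, -1), 139)), -86) = Mul(Add(108, Mul(8, Rational(1, 138), 139)), -86) = Mul(Add(108, Rational(556, 69)), -86) = Mul(Rational(8008, 69), -86) = Rational(-688688, 69)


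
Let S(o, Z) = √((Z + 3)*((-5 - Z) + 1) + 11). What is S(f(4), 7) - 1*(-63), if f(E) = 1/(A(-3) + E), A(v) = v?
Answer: 63 + 3*I*√11 ≈ 63.0 + 9.9499*I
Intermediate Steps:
f(E) = 1/(-3 + E)
S(o, Z) = √(11 + (-4 - Z)*(3 + Z)) (S(o, Z) = √((3 + Z)*(-4 - Z) + 11) = √((-4 - Z)*(3 + Z) + 11) = √(11 + (-4 - Z)*(3 + Z)))
S(f(4), 7) - 1*(-63) = √(-1 - 1*7² - 7*7) - 1*(-63) = √(-1 - 1*49 - 49) + 63 = √(-1 - 49 - 49) + 63 = √(-99) + 63 = 3*I*√11 + 63 = 63 + 3*I*√11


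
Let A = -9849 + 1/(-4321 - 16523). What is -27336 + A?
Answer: -775084141/20844 ≈ -37185.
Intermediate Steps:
A = -205292557/20844 (A = -9849 + 1/(-20844) = -9849 - 1/20844 = -205292557/20844 ≈ -9849.0)
-27336 + A = -27336 - 205292557/20844 = -775084141/20844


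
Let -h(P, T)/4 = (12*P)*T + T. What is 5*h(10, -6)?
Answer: 14520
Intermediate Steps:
h(P, T) = -4*T - 48*P*T (h(P, T) = -4*((12*P)*T + T) = -4*(12*P*T + T) = -4*(T + 12*P*T) = -4*T - 48*P*T)
5*h(10, -6) = 5*(-4*(-6)*(1 + 12*10)) = 5*(-4*(-6)*(1 + 120)) = 5*(-4*(-6)*121) = 5*2904 = 14520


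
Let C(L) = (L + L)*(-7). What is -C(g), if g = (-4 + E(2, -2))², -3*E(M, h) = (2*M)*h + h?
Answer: 56/9 ≈ 6.2222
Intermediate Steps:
E(M, h) = -h/3 - 2*M*h/3 (E(M, h) = -((2*M)*h + h)/3 = -(2*M*h + h)/3 = -(h + 2*M*h)/3 = -h/3 - 2*M*h/3)
g = 4/9 (g = (-4 - ⅓*(-2)*(1 + 2*2))² = (-4 - ⅓*(-2)*(1 + 4))² = (-4 - ⅓*(-2)*5)² = (-4 + 10/3)² = (-⅔)² = 4/9 ≈ 0.44444)
C(L) = -14*L (C(L) = (2*L)*(-7) = -14*L)
-C(g) = -(-14)*4/9 = -1*(-56/9) = 56/9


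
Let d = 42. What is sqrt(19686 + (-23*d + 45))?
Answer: 3*sqrt(2085) ≈ 136.99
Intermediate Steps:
sqrt(19686 + (-23*d + 45)) = sqrt(19686 + (-23*42 + 45)) = sqrt(19686 + (-966 + 45)) = sqrt(19686 - 921) = sqrt(18765) = 3*sqrt(2085)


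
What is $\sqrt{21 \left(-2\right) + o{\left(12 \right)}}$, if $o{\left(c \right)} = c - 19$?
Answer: $7 i \approx 7.0 i$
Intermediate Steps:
$o{\left(c \right)} = -19 + c$
$\sqrt{21 \left(-2\right) + o{\left(12 \right)}} = \sqrt{21 \left(-2\right) + \left(-19 + 12\right)} = \sqrt{-42 - 7} = \sqrt{-49} = 7 i$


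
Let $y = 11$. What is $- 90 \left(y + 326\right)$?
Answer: $-30330$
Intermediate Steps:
$- 90 \left(y + 326\right) = - 90 \left(11 + 326\right) = \left(-90\right) 337 = -30330$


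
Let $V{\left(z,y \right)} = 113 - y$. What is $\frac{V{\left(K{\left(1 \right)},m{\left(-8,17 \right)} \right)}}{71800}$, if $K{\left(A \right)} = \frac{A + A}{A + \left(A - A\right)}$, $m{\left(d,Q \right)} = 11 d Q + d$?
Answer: $\frac{1617}{71800} \approx 0.022521$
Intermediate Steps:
$m{\left(d,Q \right)} = d + 11 Q d$ ($m{\left(d,Q \right)} = 11 Q d + d = d + 11 Q d$)
$K{\left(A \right)} = 2$ ($K{\left(A \right)} = \frac{2 A}{A + 0} = \frac{2 A}{A} = 2$)
$\frac{V{\left(K{\left(1 \right)},m{\left(-8,17 \right)} \right)}}{71800} = \frac{113 - - 8 \left(1 + 11 \cdot 17\right)}{71800} = \left(113 - - 8 \left(1 + 187\right)\right) \frac{1}{71800} = \left(113 - \left(-8\right) 188\right) \frac{1}{71800} = \left(113 - -1504\right) \frac{1}{71800} = \left(113 + 1504\right) \frac{1}{71800} = 1617 \cdot \frac{1}{71800} = \frac{1617}{71800}$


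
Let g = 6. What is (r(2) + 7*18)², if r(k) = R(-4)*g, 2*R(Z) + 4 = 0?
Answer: 12996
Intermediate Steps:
R(Z) = -2 (R(Z) = -2 + (½)*0 = -2 + 0 = -2)
r(k) = -12 (r(k) = -2*6 = -12)
(r(2) + 7*18)² = (-12 + 7*18)² = (-12 + 126)² = 114² = 12996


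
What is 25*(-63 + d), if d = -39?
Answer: -2550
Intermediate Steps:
25*(-63 + d) = 25*(-63 - 39) = 25*(-102) = -2550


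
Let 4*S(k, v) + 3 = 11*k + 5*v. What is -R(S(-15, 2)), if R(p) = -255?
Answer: 255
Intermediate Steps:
S(k, v) = -¾ + 5*v/4 + 11*k/4 (S(k, v) = -¾ + (11*k + 5*v)/4 = -¾ + (5*v + 11*k)/4 = -¾ + (5*v/4 + 11*k/4) = -¾ + 5*v/4 + 11*k/4)
-R(S(-15, 2)) = -1*(-255) = 255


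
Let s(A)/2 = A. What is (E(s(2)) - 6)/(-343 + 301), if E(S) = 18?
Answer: -2/7 ≈ -0.28571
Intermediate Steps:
s(A) = 2*A
(E(s(2)) - 6)/(-343 + 301) = (18 - 6)/(-343 + 301) = 12/(-42) = 12*(-1/42) = -2/7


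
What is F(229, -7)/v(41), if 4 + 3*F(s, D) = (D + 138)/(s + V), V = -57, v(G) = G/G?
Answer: -557/516 ≈ -1.0795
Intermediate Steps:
v(G) = 1
F(s, D) = -4/3 + (138 + D)/(3*(-57 + s)) (F(s, D) = -4/3 + ((D + 138)/(s - 57))/3 = -4/3 + ((138 + D)/(-57 + s))/3 = -4/3 + (138 + D)/(3*(-57 + s)))
F(229, -7)/v(41) = ((366 - 7 - 4*229)/(3*(-57 + 229)))/1 = ((1/3)*(366 - 7 - 916)/172)*1 = ((1/3)*(1/172)*(-557))*1 = -557/516*1 = -557/516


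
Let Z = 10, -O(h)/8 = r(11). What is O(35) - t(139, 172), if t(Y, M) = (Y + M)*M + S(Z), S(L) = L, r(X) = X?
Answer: -53590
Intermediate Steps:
O(h) = -88 (O(h) = -8*11 = -88)
t(Y, M) = 10 + M*(M + Y) (t(Y, M) = (Y + M)*M + 10 = (M + Y)*M + 10 = M*(M + Y) + 10 = 10 + M*(M + Y))
O(35) - t(139, 172) = -88 - (10 + 172² + 172*139) = -88 - (10 + 29584 + 23908) = -88 - 1*53502 = -88 - 53502 = -53590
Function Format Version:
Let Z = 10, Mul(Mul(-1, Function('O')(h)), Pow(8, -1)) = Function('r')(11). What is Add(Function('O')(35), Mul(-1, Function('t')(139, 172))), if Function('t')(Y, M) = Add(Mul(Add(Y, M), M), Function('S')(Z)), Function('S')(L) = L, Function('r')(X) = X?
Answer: -53590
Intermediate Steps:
Function('O')(h) = -88 (Function('O')(h) = Mul(-8, 11) = -88)
Function('t')(Y, M) = Add(10, Mul(M, Add(M, Y))) (Function('t')(Y, M) = Add(Mul(Add(Y, M), M), 10) = Add(Mul(Add(M, Y), M), 10) = Add(Mul(M, Add(M, Y)), 10) = Add(10, Mul(M, Add(M, Y))))
Add(Function('O')(35), Mul(-1, Function('t')(139, 172))) = Add(-88, Mul(-1, Add(10, Pow(172, 2), Mul(172, 139)))) = Add(-88, Mul(-1, Add(10, 29584, 23908))) = Add(-88, Mul(-1, 53502)) = Add(-88, -53502) = -53590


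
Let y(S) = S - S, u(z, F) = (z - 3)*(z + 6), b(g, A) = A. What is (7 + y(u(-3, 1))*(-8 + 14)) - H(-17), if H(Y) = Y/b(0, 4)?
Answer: 45/4 ≈ 11.250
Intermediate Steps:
u(z, F) = (-3 + z)*(6 + z)
y(S) = 0
H(Y) = Y/4
(7 + y(u(-3, 1))*(-8 + 14)) - H(-17) = (7 + 0*(-8 + 14)) - (-17)/4 = (7 + 0*6) - 1*(-17/4) = (7 + 0) + 17/4 = 7 + 17/4 = 45/4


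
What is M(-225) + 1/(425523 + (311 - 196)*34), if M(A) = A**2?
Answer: 21740045626/429433 ≈ 50625.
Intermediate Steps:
M(-225) + 1/(425523 + (311 - 196)*34) = (-225)**2 + 1/(425523 + (311 - 196)*34) = 50625 + 1/(425523 + 115*34) = 50625 + 1/(425523 + 3910) = 50625 + 1/429433 = 21740045626/429433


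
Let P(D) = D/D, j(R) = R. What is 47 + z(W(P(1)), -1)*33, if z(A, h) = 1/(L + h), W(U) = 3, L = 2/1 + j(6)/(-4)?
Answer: -19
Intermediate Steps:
P(D) = 1
L = ½ (L = 2/1 + 6/(-4) = 2*1 + 6*(-¼) = 2 - 3/2 = ½ ≈ 0.50000)
z(A, h) = 1/(½ + h)
47 + z(W(P(1)), -1)*33 = 47 + (2/(1 + 2*(-1)))*33 = 47 + (2/(1 - 2))*33 = 47 + (2/(-1))*33 = 47 + (2*(-1))*33 = 47 - 2*33 = 47 - 66 = -19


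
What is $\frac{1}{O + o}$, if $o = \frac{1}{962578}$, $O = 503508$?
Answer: $\frac{962578}{484665723625} \approx 1.9861 \cdot 10^{-6}$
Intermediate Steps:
$o = \frac{1}{962578} \approx 1.0389 \cdot 10^{-6}$
$\frac{1}{O + o} = \frac{1}{503508 + \frac{1}{962578}} = \frac{1}{\frac{484665723625}{962578}} = \frac{962578}{484665723625}$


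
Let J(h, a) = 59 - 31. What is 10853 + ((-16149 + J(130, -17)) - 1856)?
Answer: -7124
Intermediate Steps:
J(h, a) = 28
10853 + ((-16149 + J(130, -17)) - 1856) = 10853 + ((-16149 + 28) - 1856) = 10853 + (-16121 - 1856) = 10853 - 17977 = -7124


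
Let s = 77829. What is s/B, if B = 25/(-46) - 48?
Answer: -3580134/2233 ≈ -1603.3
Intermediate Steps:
B = -2233/46 (B = -1/46*25 - 48 = -25/46 - 48 = -2233/46 ≈ -48.543)
s/B = 77829/(-2233/46) = 77829*(-46/2233) = -3580134/2233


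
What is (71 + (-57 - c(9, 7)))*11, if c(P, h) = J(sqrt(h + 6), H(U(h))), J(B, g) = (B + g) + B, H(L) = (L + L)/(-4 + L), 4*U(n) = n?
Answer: 1540/9 - 22*sqrt(13) ≈ 91.789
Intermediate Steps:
U(n) = n/4
H(L) = 2*L/(-4 + L) (H(L) = (2*L)/(-4 + L) = 2*L/(-4 + L))
J(B, g) = g + 2*B
c(P, h) = 2*sqrt(6 + h) + h/(2*(-4 + h/4)) (c(P, h) = 2*(h/4)/(-4 + h/4) + 2*sqrt(h + 6) = h/(2*(-4 + h/4)) + 2*sqrt(6 + h) = 2*sqrt(6 + h) + h/(2*(-4 + h/4)))
(71 + (-57 - c(9, 7)))*11 = (71 + (-57 - 2*(7 + sqrt(6 + 7)*(-16 + 7))/(-16 + 7)))*11 = (71 + (-57 - 2*(7 + sqrt(13)*(-9))/(-9)))*11 = (71 + (-57 - 2*(-1)*(7 - 9*sqrt(13))/9))*11 = (71 + (-57 - (-14/9 + 2*sqrt(13))))*11 = (71 + (-57 + (14/9 - 2*sqrt(13))))*11 = (71 + (-499/9 - 2*sqrt(13)))*11 = (140/9 - 2*sqrt(13))*11 = 1540/9 - 22*sqrt(13)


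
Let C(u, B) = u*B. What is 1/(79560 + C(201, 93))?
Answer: 1/98253 ≈ 1.0178e-5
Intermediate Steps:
C(u, B) = B*u
1/(79560 + C(201, 93)) = 1/(79560 + 93*201) = 1/(79560 + 18693) = 1/98253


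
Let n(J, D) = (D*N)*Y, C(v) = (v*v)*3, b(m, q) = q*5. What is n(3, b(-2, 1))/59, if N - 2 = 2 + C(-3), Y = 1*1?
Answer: 155/59 ≈ 2.6271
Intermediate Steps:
b(m, q) = 5*q
C(v) = 3*v² (C(v) = v²*3 = 3*v²)
Y = 1
N = 31 (N = 2 + (2 + 3*(-3)²) = 2 + (2 + 3*9) = 2 + (2 + 27) = 2 + 29 = 31)
n(J, D) = 31*D (n(J, D) = (D*31)*1 = (31*D)*1 = 31*D)
n(3, b(-2, 1))/59 = (31*(5*1))/59 = (31*5)/59 = (1/59)*155 = 155/59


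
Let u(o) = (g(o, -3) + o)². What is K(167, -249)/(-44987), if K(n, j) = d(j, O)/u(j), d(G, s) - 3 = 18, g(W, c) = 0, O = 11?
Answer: -7/929746329 ≈ -7.5289e-9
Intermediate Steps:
d(G, s) = 21 (d(G, s) = 3 + 18 = 21)
u(o) = o² (u(o) = (0 + o)² = o²)
K(n, j) = 21/j² (K(n, j) = 21/(j²) = 21/j²)
K(167, -249)/(-44987) = (21/(-249)²)/(-44987) = (21*(1/62001))*(-1/44987) = (7/20667)*(-1/44987) = -7/929746329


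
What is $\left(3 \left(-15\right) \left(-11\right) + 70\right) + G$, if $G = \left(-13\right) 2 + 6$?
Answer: $545$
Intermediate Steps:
$G = -20$ ($G = -26 + 6 = -20$)
$\left(3 \left(-15\right) \left(-11\right) + 70\right) + G = \left(3 \left(-15\right) \left(-11\right) + 70\right) - 20 = \left(\left(-45\right) \left(-11\right) + 70\right) - 20 = \left(495 + 70\right) - 20 = 565 - 20 = 545$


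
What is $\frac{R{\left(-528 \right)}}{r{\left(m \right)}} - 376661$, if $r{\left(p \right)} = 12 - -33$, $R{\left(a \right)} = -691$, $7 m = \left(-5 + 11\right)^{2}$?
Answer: $- \frac{16950436}{45} \approx -3.7668 \cdot 10^{5}$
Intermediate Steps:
$m = \frac{36}{7}$ ($m = \frac{\left(-5 + 11\right)^{2}}{7} = \frac{6^{2}}{7} = \frac{1}{7} \cdot 36 = \frac{36}{7} \approx 5.1429$)
$r{\left(p \right)} = 45$ ($r{\left(p \right)} = 12 + 33 = 45$)
$\frac{R{\left(-528 \right)}}{r{\left(m \right)}} - 376661 = - \frac{691}{45} - 376661 = - \frac{16950436}{45}$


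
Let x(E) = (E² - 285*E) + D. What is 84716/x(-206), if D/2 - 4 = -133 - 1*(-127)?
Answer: 42358/50571 ≈ 0.83759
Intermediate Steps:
D = -4 (D = 8 + 2*(-133 - 1*(-127)) = 8 + 2*(-133 + 127) = 8 + 2*(-6) = 8 - 12 = -4)
x(E) = -4 + E² - 285*E (x(E) = (E² - 285*E) - 4 = -4 + E² - 285*E)
84716/x(-206) = 84716/(-4 + (-206)² - 285*(-206)) = 84716/(-4 + 42436 + 58710) = 84716/101142 = 84716*(1/101142) = 42358/50571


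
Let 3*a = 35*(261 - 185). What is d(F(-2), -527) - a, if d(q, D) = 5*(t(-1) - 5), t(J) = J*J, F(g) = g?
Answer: -2720/3 ≈ -906.67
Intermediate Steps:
t(J) = J²
a = 2660/3 (a = (35*(261 - 185))/3 = (35*76)/3 = (⅓)*2660 = 2660/3 ≈ 886.67)
d(q, D) = -20 (d(q, D) = 5*((-1)² - 5) = 5*(1 - 5) = 5*(-4) = -20)
d(F(-2), -527) - a = -20 - 1*2660/3 = -20 - 2660/3 = -2720/3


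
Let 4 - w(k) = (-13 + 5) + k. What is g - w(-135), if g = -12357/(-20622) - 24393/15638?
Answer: -81148569/548447 ≈ -147.96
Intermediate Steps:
w(k) = 12 - k (w(k) = 4 - ((-13 + 5) + k) = 4 - (-8 + k) = 4 + (8 - k) = 12 - k)
g = -526860/548447 (g = -12357*(-1/20622) - 24393*1/15638 = 4119/6874 - 24393/15638 = -526860/548447 ≈ -0.96064)
g - w(-135) = -526860/548447 - (12 - 1*(-135)) = -526860/548447 - (12 + 135) = -526860/548447 - 1*147 = -526860/548447 - 147 = -81148569/548447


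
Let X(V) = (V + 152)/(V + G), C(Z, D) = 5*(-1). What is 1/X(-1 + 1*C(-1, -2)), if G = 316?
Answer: 155/73 ≈ 2.1233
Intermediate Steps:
C(Z, D) = -5
X(V) = (152 + V)/(316 + V) (X(V) = (V + 152)/(V + 316) = (152 + V)/(316 + V))
1/X(-1 + 1*C(-1, -2)) = 1/((152 + (-1 + 1*(-5)))/(316 + (-1 + 1*(-5)))) = 1/((152 + (-1 - 5))/(316 + (-1 - 5))) = 1/((152 - 6)/(316 - 6)) = 1/(146/310) = 1/((1/310)*146) = 1/(73/155) = 155/73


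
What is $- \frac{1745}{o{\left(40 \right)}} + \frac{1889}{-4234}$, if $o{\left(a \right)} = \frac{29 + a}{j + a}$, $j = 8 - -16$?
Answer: $- \frac{472983461}{292146} \approx -1619.0$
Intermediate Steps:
$j = 24$ ($j = 8 + 16 = 24$)
$o{\left(a \right)} = \frac{29 + a}{24 + a}$
$- \frac{1745}{o{\left(40 \right)}} + \frac{1889}{-4234} = - \frac{1745}{\frac{1}{24 + 40} \left(29 + 40\right)} + \frac{1889}{-4234} = - \frac{1745}{\frac{1}{64} \cdot 69} + 1889 \left(- \frac{1}{4234}\right) = - \frac{1745}{\frac{1}{64} \cdot 69} - \frac{1889}{4234} = - \frac{1745}{\frac{69}{64}} - \frac{1889}{4234} = \left(-1745\right) \frac{64}{69} - \frac{1889}{4234} = - \frac{111680}{69} - \frac{1889}{4234} = - \frac{472983461}{292146}$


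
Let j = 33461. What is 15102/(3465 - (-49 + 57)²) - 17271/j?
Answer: 446589351/113800861 ≈ 3.9243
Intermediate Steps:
15102/(3465 - (-49 + 57)²) - 17271/j = 15102/(3465 - (-49 + 57)²) - 17271/33461 = 15102/(3465 - 1*8²) - 17271*1/33461 = 15102/(3465 - 1*64) - 17271/33461 = 15102/(3465 - 64) - 17271/33461 = 15102/3401 - 17271/33461 = 446589351/113800861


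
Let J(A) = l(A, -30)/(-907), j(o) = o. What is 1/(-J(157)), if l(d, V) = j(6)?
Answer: 907/6 ≈ 151.17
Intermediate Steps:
l(d, V) = 6
J(A) = -6/907 (J(A) = 6/(-907) = 6*(-1/907) = -6/907)
1/(-J(157)) = 1/(-1*(-6/907)) = 1/(6/907) = 907/6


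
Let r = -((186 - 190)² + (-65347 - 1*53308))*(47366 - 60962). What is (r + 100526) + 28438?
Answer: -1612886880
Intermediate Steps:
r = -1613015844 (r = -((-4)² + (-65347 - 53308))*(-13596) = -(16 - 118655)*(-13596) = -(-118639)*(-13596) = -1*1613015844 = -1613015844)
(r + 100526) + 28438 = (-1613015844 + 100526) + 28438 = -1612915318 + 28438 = -1612886880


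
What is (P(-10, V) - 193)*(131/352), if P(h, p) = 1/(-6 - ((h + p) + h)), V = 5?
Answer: -28427/396 ≈ -71.785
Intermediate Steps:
P(h, p) = 1/(-6 - p - 2*h) (P(h, p) = 1/(-6 - (p + 2*h)) = 1/(-6 + (-p - 2*h)) = 1/(-6 - p - 2*h))
(P(-10, V) - 193)*(131/352) = (-1/(6 + 5 + 2*(-10)) - 193)*(131/352) = (-1/(6 + 5 - 20) - 193)*(131*(1/352)) = (-1/(-9) - 193)*(131/352) = (-1*(-⅑) - 193)*(131/352) = (⅑ - 193)*(131/352) = -1736/9*131/352 = -28427/396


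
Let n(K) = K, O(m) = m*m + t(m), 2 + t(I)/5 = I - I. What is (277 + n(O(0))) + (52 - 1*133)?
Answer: 186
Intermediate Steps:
t(I) = -10 (t(I) = -10 + 5*(I - I) = -10 + 5*0 = -10 + 0 = -10)
O(m) = -10 + m² (O(m) = m*m - 10 = m² - 10 = -10 + m²)
(277 + n(O(0))) + (52 - 1*133) = (277 + (-10 + 0²)) + (52 - 1*133) = (277 + (-10 + 0)) + (52 - 133) = (277 - 10) - 81 = 267 - 81 = 186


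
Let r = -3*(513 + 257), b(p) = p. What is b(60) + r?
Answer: -2250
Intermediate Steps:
r = -2310 (r = -3*770 = -2310)
b(60) + r = 60 - 2310 = -2250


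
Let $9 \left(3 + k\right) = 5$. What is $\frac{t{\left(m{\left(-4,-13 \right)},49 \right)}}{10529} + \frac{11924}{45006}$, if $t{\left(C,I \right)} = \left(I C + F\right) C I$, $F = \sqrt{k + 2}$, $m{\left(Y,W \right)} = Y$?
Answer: $\frac{927249146}{236934087} - \frac{392 i}{31587} \approx 3.9135 - 0.01241 i$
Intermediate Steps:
$k = - \frac{22}{9}$ ($k = -3 + \frac{1}{9} \cdot 5 = -3 + \frac{5}{9} = - \frac{22}{9} \approx -2.4444$)
$F = \frac{2 i}{3}$ ($F = \sqrt{- \frac{22}{9} + 2} = \sqrt{- \frac{4}{9}} = \frac{2 i}{3} \approx 0.66667 i$)
$t{\left(C,I \right)} = C I \left(\frac{2 i}{3} + C I\right)$ ($t{\left(C,I \right)} = \left(I C + \frac{2 i}{3}\right) C I = \left(C I + \frac{2 i}{3}\right) C I = \left(\frac{2 i}{3} + C I\right) C I = C I \left(\frac{2 i}{3} + C I\right)$)
$\frac{t{\left(m{\left(-4,-13 \right)},49 \right)}}{10529} + \frac{11924}{45006} = \frac{\frac{1}{3} \left(-4\right) 49 \left(2 i + 3 \left(-4\right) 49\right)}{10529} + \frac{11924}{45006} = \frac{1}{3} \left(-4\right) 49 \left(2 i - 588\right) \frac{1}{10529} + 11924 \cdot \frac{1}{45006} = \frac{1}{3} \left(-4\right) 49 \left(-588 + 2 i\right) \frac{1}{10529} + \frac{5962}{22503} = \left(38416 - \frac{392 i}{3}\right) \frac{1}{10529} + \frac{5962}{22503} = \left(\frac{38416}{10529} - \frac{392 i}{31587}\right) + \frac{5962}{22503} = \frac{927249146}{236934087} - \frac{392 i}{31587}$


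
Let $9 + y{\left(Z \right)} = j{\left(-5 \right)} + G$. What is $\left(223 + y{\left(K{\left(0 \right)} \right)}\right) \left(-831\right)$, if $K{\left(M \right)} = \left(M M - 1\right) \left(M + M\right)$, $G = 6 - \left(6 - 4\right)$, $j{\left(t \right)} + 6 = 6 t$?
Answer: $-151242$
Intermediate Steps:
$j{\left(t \right)} = -6 + 6 t$
$G = 4$ ($G = 6 - 2 = 4$)
$K{\left(M \right)} = 2 M \left(-1 + M^{2}\right)$ ($K{\left(M \right)} = \left(M^{2} - 1\right) 2 M = \left(-1 + M^{2}\right) 2 M = 2 M \left(-1 + M^{2}\right)$)
$y{\left(Z \right)} = -41$ ($y{\left(Z \right)} = -9 + \left(\left(-6 + 6 \left(-5\right)\right) + 4\right) = -9 + \left(\left(-6 - 30\right) + 4\right) = -9 + \left(-36 + 4\right) = -9 - 32 = -41$)
$\left(223 + y{\left(K{\left(0 \right)} \right)}\right) \left(-831\right) = \left(223 - 41\right) \left(-831\right) = 182 \left(-831\right) = -151242$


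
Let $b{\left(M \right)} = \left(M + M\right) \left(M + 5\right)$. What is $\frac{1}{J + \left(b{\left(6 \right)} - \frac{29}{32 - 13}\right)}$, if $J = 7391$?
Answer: $\frac{19}{142908} \approx 0.00013295$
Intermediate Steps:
$b{\left(M \right)} = 2 M \left(5 + M\right)$
$\frac{1}{J + \left(b{\left(6 \right)} - \frac{29}{32 - 13}\right)} = \frac{1}{7391 - \left(- 12 \left(5 + 6\right) + \frac{29}{32 - 13}\right)} = \frac{1}{7391 + \left(2 \cdot 6 \cdot 11 - \frac{29}{19}\right)} = \frac{1}{7391 + \left(132 - \frac{29}{19}\right)} = \frac{1}{7391 + \frac{2479}{19}} = \frac{1}{\frac{142908}{19}} = \frac{19}{142908}$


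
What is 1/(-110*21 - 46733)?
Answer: -1/49043 ≈ -2.0390e-5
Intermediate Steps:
1/(-110*21 - 46733) = 1/(-2310 - 46733) = 1/(-49043) = -1/49043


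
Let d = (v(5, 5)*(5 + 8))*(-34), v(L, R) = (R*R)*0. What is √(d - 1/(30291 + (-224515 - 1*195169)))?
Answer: √389393/389393 ≈ 0.0016025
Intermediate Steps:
v(L, R) = 0 (v(L, R) = R²*0 = 0)
d = 0 (d = (0*(5 + 8))*(-34) = (0*13)*(-34) = 0*(-34) = 0)
√(d - 1/(30291 + (-224515 - 1*195169))) = √(0 - 1/(30291 + (-224515 - 1*195169))) = √(0 - 1/(30291 + (-224515 - 195169))) = √(0 - 1/(30291 - 419684)) = √(0 - 1/(-389393)) = √(0 - 1*(-1/389393)) = √(0 + 1/389393) = √(1/389393) = √389393/389393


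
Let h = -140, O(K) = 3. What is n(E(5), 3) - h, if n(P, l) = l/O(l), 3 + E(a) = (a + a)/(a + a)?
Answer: 141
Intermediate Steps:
E(a) = -2 (E(a) = -3 + (a + a)/(a + a) = -3 + (2*a)/((2*a)) = -3 + (2*a)*(1/(2*a)) = -3 + 1 = -2)
n(P, l) = l/3
n(E(5), 3) - h = (⅓)*3 - 1*(-140) = 1 + 140 = 141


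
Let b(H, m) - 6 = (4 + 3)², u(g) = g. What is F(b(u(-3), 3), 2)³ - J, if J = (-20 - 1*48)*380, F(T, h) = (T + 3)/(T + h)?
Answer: 4785582232/185193 ≈ 25841.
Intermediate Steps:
b(H, m) = 55 (b(H, m) = 6 + (4 + 3)² = 6 + 7² = 6 + 49 = 55)
F(T, h) = (3 + T)/(T + h)
J = -25840 (J = (-20 - 48)*380 = -68*380 = -25840)
F(b(u(-3), 3), 2)³ - J = ((3 + 55)/(55 + 2))³ - 1*(-25840) = (58/57)³ + 25840 = 195112/185193 + 25840 = 4785582232/185193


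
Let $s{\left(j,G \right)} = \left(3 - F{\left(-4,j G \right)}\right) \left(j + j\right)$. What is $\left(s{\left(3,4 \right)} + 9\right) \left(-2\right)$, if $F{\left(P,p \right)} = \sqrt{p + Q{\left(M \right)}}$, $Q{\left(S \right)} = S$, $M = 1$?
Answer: $-54 + 12 \sqrt{13} \approx -10.733$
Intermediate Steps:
$F{\left(P,p \right)} = \sqrt{1 + p}$ ($F{\left(P,p \right)} = \sqrt{p + 1} = \sqrt{1 + p}$)
$s{\left(j,G \right)} = 2 j \left(3 - \sqrt{1 + G j}\right)$ ($s{\left(j,G \right)} = \left(3 - \sqrt{1 + j G}\right) \left(j + j\right) = \left(3 - \sqrt{1 + G j}\right) 2 j = 2 j \left(3 - \sqrt{1 + G j}\right)$)
$\left(s{\left(3,4 \right)} + 9\right) \left(-2\right) = \left(2 \cdot 3 \left(3 - \sqrt{1 + 4 \cdot 3}\right) + 9\right) \left(-2\right) = \left(2 \cdot 3 \left(3 - \sqrt{1 + 12}\right) + 9\right) \left(-2\right) = \left(2 \cdot 3 \left(3 - \sqrt{13}\right) + 9\right) \left(-2\right) = \left(\left(18 - 6 \sqrt{13}\right) + 9\right) \left(-2\right) = \left(27 - 6 \sqrt{13}\right) \left(-2\right) = -54 + 12 \sqrt{13}$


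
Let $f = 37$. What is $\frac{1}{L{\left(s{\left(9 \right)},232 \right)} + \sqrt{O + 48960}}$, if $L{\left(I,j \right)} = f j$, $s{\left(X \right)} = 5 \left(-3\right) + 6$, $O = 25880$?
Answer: $\frac{1073}{9201277} - \frac{\sqrt{18710}}{36805108} \approx 0.0001129$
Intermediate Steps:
$s{\left(X \right)} = -9$ ($s{\left(X \right)} = -15 + 6 = -9$)
$L{\left(I,j \right)} = 37 j$
$\frac{1}{L{\left(s{\left(9 \right)},232 \right)} + \sqrt{O + 48960}} = \frac{1}{37 \cdot 232 + \sqrt{25880 + 48960}} = \frac{1}{8584 + \sqrt{74840}} = \frac{1}{8584 + 2 \sqrt{18710}}$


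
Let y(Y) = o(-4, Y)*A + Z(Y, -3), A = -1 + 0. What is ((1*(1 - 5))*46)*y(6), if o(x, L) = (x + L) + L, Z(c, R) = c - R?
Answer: -184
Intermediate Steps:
A = -1
o(x, L) = x + 2*L (o(x, L) = (L + x) + L = x + 2*L)
y(Y) = 7 - Y (y(Y) = (-4 + 2*Y)*(-1) + (Y - 1*(-3)) = (4 - 2*Y) + (Y + 3) = (4 - 2*Y) + (3 + Y) = 7 - Y)
((1*(1 - 5))*46)*y(6) = ((1*(1 - 5))*46)*(7 - 1*6) = ((1*(-4))*46)*(7 - 6) = -4*46*1 = -184*1 = -184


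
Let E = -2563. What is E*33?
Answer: -84579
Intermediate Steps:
E*33 = -2563*33 = -84579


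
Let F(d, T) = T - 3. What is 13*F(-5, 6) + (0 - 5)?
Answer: 34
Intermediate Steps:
F(d, T) = -3 + T
13*F(-5, 6) + (0 - 5) = 13*(-3 + 6) + (0 - 5) = 13*3 - 5 = 39 - 5 = 34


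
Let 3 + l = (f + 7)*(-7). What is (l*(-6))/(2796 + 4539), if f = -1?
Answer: 6/163 ≈ 0.036810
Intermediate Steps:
l = -45 (l = -3 + (-1 + 7)*(-7) = -3 + 6*(-7) = -3 - 42 = -45)
(l*(-6))/(2796 + 4539) = (-45*(-6))/(2796 + 4539) = 270/7335 = 270*(1/7335) = 6/163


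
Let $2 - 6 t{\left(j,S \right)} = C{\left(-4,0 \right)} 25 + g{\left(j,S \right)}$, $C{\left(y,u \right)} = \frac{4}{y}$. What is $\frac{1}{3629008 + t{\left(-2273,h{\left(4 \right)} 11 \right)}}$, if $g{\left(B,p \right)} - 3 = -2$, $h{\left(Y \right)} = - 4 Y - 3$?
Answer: $\frac{3}{10887037} \approx 2.7556 \cdot 10^{-7}$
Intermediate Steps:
$h{\left(Y \right)} = -3 - 4 Y$
$g{\left(B,p \right)} = 1$ ($g{\left(B,p \right)} = 3 - 2 = 1$)
$t{\left(j,S \right)} = \frac{13}{3}$ ($t{\left(j,S \right)} = \frac{1}{3} - \frac{\frac{4}{-4} \cdot 25 + 1}{6} = \frac{1}{3} - \frac{4 \left(- \frac{1}{4}\right) 25 + 1}{6} = \frac{1}{3} - \frac{\left(-1\right) 25 + 1}{6} = \frac{1}{3} - \frac{-25 + 1}{6} = \frac{1}{3} - -4 = \frac{1}{3} + 4 = \frac{13}{3}$)
$\frac{1}{3629008 + t{\left(-2273,h{\left(4 \right)} 11 \right)}} = \frac{1}{3629008 + \frac{13}{3}} = \frac{1}{\frac{10887037}{3}} = \frac{3}{10887037}$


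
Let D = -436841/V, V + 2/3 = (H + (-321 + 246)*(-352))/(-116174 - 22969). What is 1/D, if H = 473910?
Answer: 593072/60783367263 ≈ 9.7571e-6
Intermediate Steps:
V = -593072/139143 (V = -⅔ + (473910 + (-321 + 246)*(-352))/(-116174 - 22969) = -⅔ + (473910 - 75*(-352))/(-139143) = -⅔ + (473910 + 26400)*(-1/139143) = -⅔ + 500310*(-1/139143) = -⅔ - 166770/46381 = -593072/139143 ≈ -4.2623)
D = 60783367263/593072 (D = -436841/(-593072/139143) = -436841*(-139143/593072) = 60783367263/593072 ≈ 1.0249e+5)
1/D = 1/(60783367263/593072) = 593072/60783367263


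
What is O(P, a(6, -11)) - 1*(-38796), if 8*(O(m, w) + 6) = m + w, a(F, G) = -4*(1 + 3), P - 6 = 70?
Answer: 77595/2 ≈ 38798.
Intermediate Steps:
P = 76 (P = 6 + 70 = 76)
a(F, G) = -16 (a(F, G) = -4*4 = -16)
O(m, w) = -6 + m/8 + w/8 (O(m, w) = -6 + (m + w)/8 = -6 + (m/8 + w/8) = -6 + m/8 + w/8)
O(P, a(6, -11)) - 1*(-38796) = (-6 + (1/8)*76 + (1/8)*(-16)) - 1*(-38796) = (-6 + 19/2 - 2) + 38796 = 3/2 + 38796 = 77595/2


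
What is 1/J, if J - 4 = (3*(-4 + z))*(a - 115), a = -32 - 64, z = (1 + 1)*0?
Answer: 1/2536 ≈ 0.00039432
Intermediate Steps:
z = 0 (z = 2*0 = 0)
a = -96
J = 2536 (J = 4 + (3*(-4 + 0))*(-96 - 115) = 4 + (3*(-4))*(-211) = 4 - 12*(-211) = 4 + 2532 = 2536)
1/J = 1/2536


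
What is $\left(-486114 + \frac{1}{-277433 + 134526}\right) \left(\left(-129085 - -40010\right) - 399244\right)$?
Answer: $\frac{33923078219506281}{142907} \approx 2.3738 \cdot 10^{11}$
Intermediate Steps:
$\left(-486114 + \frac{1}{-277433 + 134526}\right) \left(\left(-129085 - -40010\right) - 399244\right) = \left(-486114 + \frac{1}{-142907}\right) \left(\left(-129085 + 40010\right) - 399244\right) = \left(-486114 - \frac{1}{142907}\right) \left(-89075 - 399244\right) = \left(- \frac{69469093399}{142907}\right) \left(-488319\right) = \frac{33923078219506281}{142907}$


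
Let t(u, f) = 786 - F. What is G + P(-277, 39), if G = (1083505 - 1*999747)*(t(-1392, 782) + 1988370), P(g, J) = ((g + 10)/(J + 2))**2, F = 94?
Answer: 280054356319565/1681 ≈ 1.6660e+11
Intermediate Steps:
t(u, f) = 692 (t(u, f) = 786 - 1*94 = 786 - 94 = 692)
P(g, J) = (10 + g)**2/(2 + J)**2 (P(g, J) = ((10 + g)/(2 + J))**2 = (10 + g)**2/(2 + J)**2)
G = 166599854996 (G = (1083505 - 1*999747)*(692 + 1988370) = (1083505 - 999747)*1989062 = 83758*1989062 = 166599854996)
G + P(-277, 39) = 166599854996 + (10 - 277)**2/(2 + 39)**2 = 166599854996 + (-267)**2/41**2 = 166599854996 + (1/1681)*71289 = 166599854996 + 71289/1681 = 280054356319565/1681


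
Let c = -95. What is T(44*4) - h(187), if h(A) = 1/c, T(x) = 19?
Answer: 1806/95 ≈ 19.011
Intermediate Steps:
h(A) = -1/95 (h(A) = 1/(-95) = -1/95)
T(44*4) - h(187) = 19 - 1*(-1/95) = 19 + 1/95 = 1806/95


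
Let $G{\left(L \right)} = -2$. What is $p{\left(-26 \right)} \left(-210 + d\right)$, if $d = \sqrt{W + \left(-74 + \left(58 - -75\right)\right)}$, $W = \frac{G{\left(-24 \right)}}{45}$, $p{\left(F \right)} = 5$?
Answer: $-1050 + \frac{\sqrt{13265}}{3} \approx -1011.6$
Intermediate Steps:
$W = - \frac{2}{45} \approx -0.044444$
$d = \frac{\sqrt{13265}}{15}$ ($d = \sqrt{- \frac{2}{45} + \left(-74 + \left(58 - -75\right)\right)} = \sqrt{- \frac{2}{45} + \left(-74 + \left(58 + 75\right)\right)} = \sqrt{- \frac{2}{45} + \left(-74 + 133\right)} = \sqrt{- \frac{2}{45} + 59} = \sqrt{\frac{2653}{45}} = \frac{\sqrt{13265}}{15} \approx 7.6783$)
$p{\left(-26 \right)} \left(-210 + d\right) = 5 \left(-210 + \frac{\sqrt{13265}}{15}\right) = -1050 + \frac{\sqrt{13265}}{3}$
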